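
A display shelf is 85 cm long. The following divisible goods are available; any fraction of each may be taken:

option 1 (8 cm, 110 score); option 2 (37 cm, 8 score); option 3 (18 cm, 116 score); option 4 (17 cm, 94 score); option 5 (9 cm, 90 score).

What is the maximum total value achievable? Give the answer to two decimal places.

Take in order of value per unit:
- option 1 (110/8 per unit): all 8 → value 110, running total 110.00
- option 5 (90/9 per unit): all 9 → value 90, running total 200.00
- option 3 (116/18 per unit): all 18 → value 116, running total 316.00
- option 4 (94/17 per unit): all 17 → value 94, running total 410.00
- option 2 (8/37 per unit): 33 of 37 → value 33×8/37 = 7.1351, running total 417.14
Total 417.14.

417.14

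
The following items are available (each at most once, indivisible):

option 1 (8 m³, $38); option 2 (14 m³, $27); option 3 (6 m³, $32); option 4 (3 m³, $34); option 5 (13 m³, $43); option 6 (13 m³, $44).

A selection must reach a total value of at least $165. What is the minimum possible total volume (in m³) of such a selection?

Subsets with value ≥ 165, sorted by total volume:
- option 1+option 3+option 4+option 5+option 6: volume 43, value 191
- option 1+option 2+option 3+option 4+option 6: volume 44, value 175
- option 1+option 2+option 3+option 4+option 5: volume 44, value 174
- option 2+option 3+option 4+option 5+option 6: volume 49, value 180
Minimum volume: 43 m³.

43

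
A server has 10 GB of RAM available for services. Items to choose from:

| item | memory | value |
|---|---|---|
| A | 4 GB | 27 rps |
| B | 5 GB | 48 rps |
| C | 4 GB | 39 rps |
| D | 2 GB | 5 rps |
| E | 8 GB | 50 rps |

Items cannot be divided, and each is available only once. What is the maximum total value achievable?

Check high-value combinations within 10 GB:
- B+C: memory 5+4=9, value 48+39=87
- A+B: memory 4+5=9, value 27+48=75
- A+C+D: memory 4+4+2=10, value 27+39+5=71
Best: 87 rps.

87 rps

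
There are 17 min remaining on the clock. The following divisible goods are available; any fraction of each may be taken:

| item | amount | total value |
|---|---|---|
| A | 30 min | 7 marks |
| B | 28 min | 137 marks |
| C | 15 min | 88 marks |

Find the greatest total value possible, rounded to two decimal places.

97.79

Take in order of value per unit:
- C (88/15 per unit): all 15 → value 88, running total 88.00
- B (137/28 per unit): 2 of 28 → value 2×137/28 = 9.7857, running total 97.79
Total 97.79.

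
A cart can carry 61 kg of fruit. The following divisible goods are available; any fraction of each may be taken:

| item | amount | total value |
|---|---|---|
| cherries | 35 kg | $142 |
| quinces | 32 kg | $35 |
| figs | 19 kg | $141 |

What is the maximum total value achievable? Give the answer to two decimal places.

290.66

Take in order of value per unit:
- figs (141/19 per unit): all 19 → value 141, running total 141.00
- cherries (142/35 per unit): all 35 → value 142, running total 283.00
- quinces (35/32 per unit): 7 of 32 → value 7×35/32 = 7.6563, running total 290.66
Total 290.66.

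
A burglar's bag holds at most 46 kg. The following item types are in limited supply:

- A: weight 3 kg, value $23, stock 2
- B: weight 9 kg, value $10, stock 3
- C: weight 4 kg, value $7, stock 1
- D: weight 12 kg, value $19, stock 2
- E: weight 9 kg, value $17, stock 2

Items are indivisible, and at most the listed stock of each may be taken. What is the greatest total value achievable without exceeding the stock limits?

Top feasible selections:
- 2×A + 1×B + 1×D + 2×E: weight 45, value 109
- 2×A + 1×C + 2×D + 1×E: weight 43, value 108
- 2×A + 2×B + 1×C + 2×E: weight 46, value 107
Best: $109.

$109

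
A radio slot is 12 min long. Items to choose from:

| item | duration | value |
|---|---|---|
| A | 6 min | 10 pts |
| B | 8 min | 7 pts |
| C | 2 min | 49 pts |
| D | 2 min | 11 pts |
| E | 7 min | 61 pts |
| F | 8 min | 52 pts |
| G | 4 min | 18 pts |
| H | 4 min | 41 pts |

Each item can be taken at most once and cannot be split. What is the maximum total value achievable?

121 pts

Check high-value combinations within 12 min:
- C+D+E: duration 2+2+7=11, value 49+11+61=121
- C+D+G+H: duration 2+2+4+4=12, value 49+11+18+41=119
- C+D+F: duration 2+2+8=12, value 49+11+52=112
Best: 121 pts.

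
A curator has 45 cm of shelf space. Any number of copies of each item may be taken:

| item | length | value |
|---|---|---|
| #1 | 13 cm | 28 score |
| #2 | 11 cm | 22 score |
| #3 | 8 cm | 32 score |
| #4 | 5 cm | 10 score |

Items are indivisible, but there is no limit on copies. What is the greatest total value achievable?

Best value-per-unit is #3 at 32/8; filling with it alone gives 5×32 = 160.
Optimal mix: 5×#3 + 1×#4 → length 45, value 170.

170 score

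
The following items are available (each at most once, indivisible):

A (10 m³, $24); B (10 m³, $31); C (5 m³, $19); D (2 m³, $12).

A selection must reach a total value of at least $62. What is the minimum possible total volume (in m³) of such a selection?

Subsets with value ≥ 62, sorted by total volume:
- B+C+D: volume 17, value 62
- A+B+D: volume 22, value 67
Minimum volume: 17 m³.

17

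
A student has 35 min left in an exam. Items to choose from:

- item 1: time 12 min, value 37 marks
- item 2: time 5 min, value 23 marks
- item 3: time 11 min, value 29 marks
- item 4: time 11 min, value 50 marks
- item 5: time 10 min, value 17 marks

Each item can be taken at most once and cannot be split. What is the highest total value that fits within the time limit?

116 marks

Check high-value combinations within 35 min:
- item 1+item 3+item 4: time 12+11+11=34, value 37+29+50=116
- item 1+item 2+item 4: time 12+5+11=28, value 37+23+50=110
- item 1+item 4+item 5: time 12+11+10=33, value 37+50+17=104
- item 2+item 3+item 4: time 5+11+11=27, value 23+29+50=102
Best: 116 marks.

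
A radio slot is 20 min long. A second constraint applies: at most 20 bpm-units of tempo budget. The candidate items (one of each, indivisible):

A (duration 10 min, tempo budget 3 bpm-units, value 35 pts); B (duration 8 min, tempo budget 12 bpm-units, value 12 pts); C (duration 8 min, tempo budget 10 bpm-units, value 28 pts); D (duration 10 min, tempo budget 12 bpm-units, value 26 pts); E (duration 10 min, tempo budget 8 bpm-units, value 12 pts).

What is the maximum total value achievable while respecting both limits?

63 pts

Feasible sets respecting both limits:
- A+C: duration 18, tempo budget 13, value 63
- A+D: duration 20, tempo budget 15, value 61
- A+B: duration 18, tempo budget 15, value 47
- A+E: duration 20, tempo budget 11, value 47
Best: 63 pts.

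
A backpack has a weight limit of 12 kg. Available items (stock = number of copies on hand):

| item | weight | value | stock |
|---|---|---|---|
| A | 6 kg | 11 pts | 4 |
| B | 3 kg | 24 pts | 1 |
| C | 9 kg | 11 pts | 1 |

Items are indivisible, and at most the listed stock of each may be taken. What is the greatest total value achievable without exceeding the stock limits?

Best selections within weight 12 and stock limits:
- 1×A + 1×B: weight 9, value 35
- 1×B + 1×C: weight 12, value 35
Best: 35 pts.

35 pts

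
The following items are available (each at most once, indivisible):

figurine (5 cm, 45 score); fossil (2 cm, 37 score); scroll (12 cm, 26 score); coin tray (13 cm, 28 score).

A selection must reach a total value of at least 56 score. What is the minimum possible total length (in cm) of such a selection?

Subsets with value ≥ 56, sorted by total length:
- figurine+fossil: length 7, value 82
- fossil+scroll: length 14, value 63
- fossil+coin tray: length 15, value 65
- figurine+scroll: length 17, value 71
Minimum length: 7 cm.

7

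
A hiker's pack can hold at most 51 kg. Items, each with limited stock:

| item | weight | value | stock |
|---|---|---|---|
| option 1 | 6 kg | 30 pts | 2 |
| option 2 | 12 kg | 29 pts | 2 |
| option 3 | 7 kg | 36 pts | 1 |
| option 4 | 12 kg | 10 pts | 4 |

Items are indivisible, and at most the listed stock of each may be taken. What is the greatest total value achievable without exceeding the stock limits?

154 pts

Best selections within weight 51 and stock limits:
- 2×option 1 + 2×option 2 + 1×option 3: weight 43, value 154
- 2×option 1 + 1×option 2 + 1×option 3 + 1×option 4: weight 43, value 135
- 1×option 1 + 2×option 2 + 1×option 3 + 1×option 4: weight 49, value 134
Best: 154 pts.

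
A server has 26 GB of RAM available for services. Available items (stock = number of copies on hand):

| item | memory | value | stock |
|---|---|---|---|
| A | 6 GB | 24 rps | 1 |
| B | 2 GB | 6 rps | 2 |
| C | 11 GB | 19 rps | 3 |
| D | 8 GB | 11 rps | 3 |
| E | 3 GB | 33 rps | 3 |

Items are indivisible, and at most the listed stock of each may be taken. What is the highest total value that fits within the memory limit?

Top feasible selections:
- 1×A + 1×C + 3×E: memory 26, value 142
- 1×A + 1×B + 1×D + 3×E: memory 25, value 140
Best: 142 rps.

142 rps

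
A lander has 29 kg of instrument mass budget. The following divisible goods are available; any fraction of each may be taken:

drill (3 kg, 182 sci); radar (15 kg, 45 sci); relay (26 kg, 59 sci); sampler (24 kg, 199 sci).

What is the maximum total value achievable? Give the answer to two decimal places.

387.00

Take in order of value per unit:
- drill (182/3 per unit): all 3 → value 182, running total 182.00
- sampler (199/24 per unit): all 24 → value 199, running total 381.00
- radar (45/15 per unit): 2 of 15 → value 2×45/15 = 6.0000, running total 387.00
Total 387.00.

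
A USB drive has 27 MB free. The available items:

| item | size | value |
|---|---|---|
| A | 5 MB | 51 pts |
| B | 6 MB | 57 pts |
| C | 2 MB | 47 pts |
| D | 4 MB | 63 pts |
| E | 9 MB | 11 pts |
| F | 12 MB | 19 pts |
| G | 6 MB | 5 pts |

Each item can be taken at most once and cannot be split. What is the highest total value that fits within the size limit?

229 pts

Check high-value combinations within 27 MB:
- A+B+C+D+E: size 5+6+2+4+9=26, value 51+57+47+63+11=229
- A+B+C+D+G: size 5+6+2+4+6=23, value 51+57+47+63+5=223
- A+B+C+D: size 5+6+2+4=17, value 51+57+47+63=218
- A+B+D+F: size 5+6+4+12=27, value 51+57+63+19=190
Best: 229 pts.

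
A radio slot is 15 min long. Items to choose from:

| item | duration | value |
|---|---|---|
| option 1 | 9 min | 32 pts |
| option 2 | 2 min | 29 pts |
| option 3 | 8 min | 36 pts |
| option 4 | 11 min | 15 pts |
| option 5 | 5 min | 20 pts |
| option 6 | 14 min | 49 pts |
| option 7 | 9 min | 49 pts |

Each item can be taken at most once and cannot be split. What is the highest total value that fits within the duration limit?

85 pts

This is a 0/1 knapsack; check combinations near the capacity.
- option 2+option 3+option 5: duration 2+8+5=15, value 29+36+20=85
- option 2+option 7: duration 2+9=11, value 29+49=78
- option 5+option 7: duration 5+9=14, value 20+49=69
Best: 85 pts.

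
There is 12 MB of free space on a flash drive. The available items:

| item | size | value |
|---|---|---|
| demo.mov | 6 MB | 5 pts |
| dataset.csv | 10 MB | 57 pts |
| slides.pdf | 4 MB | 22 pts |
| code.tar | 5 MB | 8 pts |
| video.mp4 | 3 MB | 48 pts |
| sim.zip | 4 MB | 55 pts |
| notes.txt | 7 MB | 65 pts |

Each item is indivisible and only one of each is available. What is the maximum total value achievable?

125 pts

Check high-value combinations within 12 MB:
- slides.pdf+video.mp4+sim.zip: size 4+3+4=11, value 22+48+55=125
- sim.zip+notes.txt: size 4+7=11, value 55+65=120
- video.mp4+notes.txt: size 3+7=10, value 48+65=113
- code.tar+video.mp4+sim.zip: size 5+3+4=12, value 8+48+55=111
Best: 125 pts.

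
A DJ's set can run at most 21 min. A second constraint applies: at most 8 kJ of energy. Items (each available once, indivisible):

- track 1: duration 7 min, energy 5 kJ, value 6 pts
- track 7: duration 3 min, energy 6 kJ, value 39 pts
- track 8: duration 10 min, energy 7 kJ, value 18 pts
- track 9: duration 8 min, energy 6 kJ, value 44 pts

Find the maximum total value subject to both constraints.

Feasible sets respecting both limits:
- track 9: duration 8, energy 6, value 44
- track 7: duration 3, energy 6, value 39
- track 8: duration 10, energy 7, value 18
- track 1: duration 7, energy 5, value 6
Best: 44 pts.

44 pts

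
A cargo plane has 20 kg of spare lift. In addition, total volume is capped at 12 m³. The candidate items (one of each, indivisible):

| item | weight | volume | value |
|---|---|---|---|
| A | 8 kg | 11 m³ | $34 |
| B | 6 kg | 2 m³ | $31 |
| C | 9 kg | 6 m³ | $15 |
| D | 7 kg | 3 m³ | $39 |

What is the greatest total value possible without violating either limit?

$70

Feasible sets respecting both limits:
- B+D: weight 13, volume 5, value 70
- C+D: weight 16, volume 9, value 54
- B+C: weight 15, volume 8, value 46
- D: weight 7, volume 3, value 39
Best: $70.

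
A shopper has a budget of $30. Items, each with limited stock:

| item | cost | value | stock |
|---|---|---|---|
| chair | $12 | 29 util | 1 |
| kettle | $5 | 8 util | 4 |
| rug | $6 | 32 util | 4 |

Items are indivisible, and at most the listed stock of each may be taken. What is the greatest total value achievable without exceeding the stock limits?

136 util

Top feasible selections:
- 1×kettle + 4×rug: cost 29, value 136
- 4×rug: cost 24, value 128
- 1×chair + 3×rug: cost 30, value 125
Best: 136 util.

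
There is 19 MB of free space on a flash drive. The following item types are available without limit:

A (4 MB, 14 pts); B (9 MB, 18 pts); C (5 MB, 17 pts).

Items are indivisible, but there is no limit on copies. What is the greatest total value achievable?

65 pts

Best value-per-unit is A at 14/4; filling with it alone gives 4×14 = 56.
Optimal mix: 1×A + 3×C → size 19, value 65.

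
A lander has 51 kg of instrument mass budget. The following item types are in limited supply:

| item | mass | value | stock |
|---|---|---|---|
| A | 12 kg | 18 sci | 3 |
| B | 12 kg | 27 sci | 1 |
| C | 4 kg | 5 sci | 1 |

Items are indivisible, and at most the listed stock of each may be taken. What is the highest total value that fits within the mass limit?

Best selections within mass 51 and stock limits:
- 3×A + 1×B: mass 48, value 81
- 2×A + 1×B + 1×C: mass 40, value 68
- 2×A + 1×B: mass 36, value 63
Best: 81 sci.

81 sci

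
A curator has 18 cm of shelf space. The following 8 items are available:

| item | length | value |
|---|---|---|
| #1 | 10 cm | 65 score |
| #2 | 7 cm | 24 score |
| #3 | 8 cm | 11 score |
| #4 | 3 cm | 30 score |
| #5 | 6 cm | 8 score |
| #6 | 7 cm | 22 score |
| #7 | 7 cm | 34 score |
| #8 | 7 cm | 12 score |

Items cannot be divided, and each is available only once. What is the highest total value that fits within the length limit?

Check high-value combinations within 18 cm:
- #1+#7: length 10+7=17, value 65+34=99
- #1+#4: length 10+3=13, value 65+30=95
- #1+#2: length 10+7=17, value 65+24=89
Best: 99 score.

99 score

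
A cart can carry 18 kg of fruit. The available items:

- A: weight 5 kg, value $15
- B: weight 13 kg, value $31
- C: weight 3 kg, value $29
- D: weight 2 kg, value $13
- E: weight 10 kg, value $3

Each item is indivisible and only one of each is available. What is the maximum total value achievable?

Check high-value combinations within 18 kg:
- B+C+D: weight 13+3+2=18, value 31+29+13=73
- B+C: weight 13+3=16, value 31+29=60
- A+C+D: weight 5+3+2=10, value 15+29+13=57
- A+C+E: weight 5+3+10=18, value 15+29+3=47
- A+B: weight 5+13=18, value 15+31=46
Best: $73.

$73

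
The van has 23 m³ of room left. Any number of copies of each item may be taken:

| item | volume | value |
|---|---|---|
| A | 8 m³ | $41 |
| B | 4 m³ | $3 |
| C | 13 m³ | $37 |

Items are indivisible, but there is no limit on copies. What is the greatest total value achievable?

$85

Best value-per-unit is A at 41/8; filling with it alone gives 2×41 = 82.
Optimal mix: 2×A + 1×B → volume 20, value 85.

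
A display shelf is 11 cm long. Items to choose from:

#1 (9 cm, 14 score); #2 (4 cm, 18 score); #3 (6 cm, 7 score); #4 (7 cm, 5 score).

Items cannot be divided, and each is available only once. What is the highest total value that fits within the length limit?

This is a 0/1 knapsack; check combinations near the capacity.
- #2+#3: length 4+6=10, value 18+7=25
- #2+#4: length 4+7=11, value 18+5=23
- #2: length 4, value 18
Best: 25 score.

25 score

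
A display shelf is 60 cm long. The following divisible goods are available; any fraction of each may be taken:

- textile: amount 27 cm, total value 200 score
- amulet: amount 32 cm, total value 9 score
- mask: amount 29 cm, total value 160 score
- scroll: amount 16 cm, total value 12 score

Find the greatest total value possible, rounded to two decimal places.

363.00

Take in order of value per unit:
- textile (200/27 per unit): all 27 → value 200, running total 200.00
- mask (160/29 per unit): all 29 → value 160, running total 360.00
- scroll (12/16 per unit): 4 of 16 → value 4×12/16 = 3.0000, running total 363.00
Total 363.00.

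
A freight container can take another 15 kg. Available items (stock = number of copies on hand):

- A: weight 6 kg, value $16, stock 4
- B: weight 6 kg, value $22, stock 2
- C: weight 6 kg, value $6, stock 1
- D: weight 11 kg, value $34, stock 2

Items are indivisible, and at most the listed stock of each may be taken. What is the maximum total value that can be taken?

$44

Best selections within weight 15 and stock limits:
- 2×B: weight 12, value 44
- 1×A + 1×B: weight 12, value 38
- 1×D: weight 11, value 34
Best: $44.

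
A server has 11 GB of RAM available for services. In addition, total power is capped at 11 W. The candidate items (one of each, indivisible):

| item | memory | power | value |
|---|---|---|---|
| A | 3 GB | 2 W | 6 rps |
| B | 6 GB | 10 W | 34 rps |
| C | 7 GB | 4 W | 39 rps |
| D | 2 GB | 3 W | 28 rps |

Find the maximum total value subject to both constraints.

Feasible sets respecting both limits:
- C+D: memory 9, power 7, value 67
- A+C: memory 10, power 6, value 45
- C: memory 7, power 4, value 39
Best: 67 rps.

67 rps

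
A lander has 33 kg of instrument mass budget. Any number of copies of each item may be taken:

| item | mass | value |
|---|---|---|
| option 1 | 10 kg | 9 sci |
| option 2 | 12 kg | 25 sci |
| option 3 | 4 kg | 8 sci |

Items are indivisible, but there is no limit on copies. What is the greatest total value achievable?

66 sci

Best value-per-unit is option 2 at 25/12; filling with it alone gives 2×25 = 50.
Optimal mix: 2×option 2 + 2×option 3 → mass 32, value 66.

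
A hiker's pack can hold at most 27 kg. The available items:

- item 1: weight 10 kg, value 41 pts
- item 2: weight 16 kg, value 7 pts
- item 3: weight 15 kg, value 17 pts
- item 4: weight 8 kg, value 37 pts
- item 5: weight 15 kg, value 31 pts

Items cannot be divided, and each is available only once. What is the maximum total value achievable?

78 pts

Check high-value combinations within 27 kg:
- item 1+item 4: weight 10+8=18, value 41+37=78
- item 1+item 5: weight 10+15=25, value 41+31=72
- item 4+item 5: weight 8+15=23, value 37+31=68
- item 1+item 3: weight 10+15=25, value 41+17=58
Best: 78 pts.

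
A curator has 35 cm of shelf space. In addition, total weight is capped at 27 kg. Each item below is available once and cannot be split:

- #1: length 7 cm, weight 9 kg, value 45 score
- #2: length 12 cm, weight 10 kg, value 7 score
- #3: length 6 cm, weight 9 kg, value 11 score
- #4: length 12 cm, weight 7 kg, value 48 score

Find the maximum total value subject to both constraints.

Feasible sets respecting both limits:
- #1+#3+#4: length 25, weight 25, value 104
- #1+#2+#4: length 31, weight 26, value 100
- #1+#4: length 19, weight 16, value 93
Best: 104 score.

104 score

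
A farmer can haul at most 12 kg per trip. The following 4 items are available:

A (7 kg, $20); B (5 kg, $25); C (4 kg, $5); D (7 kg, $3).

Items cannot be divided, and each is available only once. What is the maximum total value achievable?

This is a 0/1 knapsack; check combinations near the capacity.
- A+B: weight 7+5=12, value 20+25=45
- B+C: weight 5+4=9, value 25+5=30
- B+D: weight 5+7=12, value 25+3=28
Best: $45.

$45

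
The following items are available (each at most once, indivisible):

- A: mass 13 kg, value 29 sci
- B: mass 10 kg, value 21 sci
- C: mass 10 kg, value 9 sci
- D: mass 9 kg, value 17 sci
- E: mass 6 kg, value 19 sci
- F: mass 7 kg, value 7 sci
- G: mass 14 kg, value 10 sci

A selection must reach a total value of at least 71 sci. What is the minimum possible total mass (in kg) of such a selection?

Subsets with value ≥ 71, sorted by total mass:
- A+D+E+F: mass 35, value 72
- A+B+E+F: mass 36, value 76
- A+B+D+E: mass 38, value 86
- A+C+D+E: mass 38, value 74
Minimum mass: 35 kg.

35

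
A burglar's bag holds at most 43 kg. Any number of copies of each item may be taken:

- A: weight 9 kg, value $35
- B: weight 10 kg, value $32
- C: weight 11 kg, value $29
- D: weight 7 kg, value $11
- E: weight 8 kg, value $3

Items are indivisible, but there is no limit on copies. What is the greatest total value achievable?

Best value-per-unit is A at 35/9; filling with it alone gives 4×35 = 140.
Optimal mix: 4×A + 1×D → weight 43, value 151.

$151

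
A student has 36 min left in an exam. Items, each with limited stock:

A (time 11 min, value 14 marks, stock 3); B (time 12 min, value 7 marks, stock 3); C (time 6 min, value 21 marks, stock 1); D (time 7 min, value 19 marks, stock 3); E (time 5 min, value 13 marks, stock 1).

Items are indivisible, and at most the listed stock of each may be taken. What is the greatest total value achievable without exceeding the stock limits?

91 marks

Top feasible selections:
- 1×C + 3×D + 1×E: time 32, value 91
- 1×A + 1×C + 2×D + 1×E: time 36, value 86
Best: 91 marks.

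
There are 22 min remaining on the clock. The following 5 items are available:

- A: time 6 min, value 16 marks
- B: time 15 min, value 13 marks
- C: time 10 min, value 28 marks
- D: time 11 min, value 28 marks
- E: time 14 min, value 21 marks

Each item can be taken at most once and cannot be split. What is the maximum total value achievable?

This is a 0/1 knapsack; check combinations near the capacity.
- C+D: time 10+11=21, value 28+28=56
- A+C: time 6+10=16, value 16+28=44
- A+D: time 6+11=17, value 16+28=44
- A+E: time 6+14=20, value 16+21=37
- A+B: time 6+15=21, value 16+13=29
Best: 56 marks.

56 marks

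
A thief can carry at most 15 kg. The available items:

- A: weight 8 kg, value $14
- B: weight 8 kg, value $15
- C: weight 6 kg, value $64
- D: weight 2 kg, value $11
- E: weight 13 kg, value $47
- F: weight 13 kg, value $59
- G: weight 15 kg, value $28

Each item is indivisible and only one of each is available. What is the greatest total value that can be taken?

$79

Check high-value combinations within 15 kg:
- B+C: weight 8+6=14, value 15+64=79
- A+C: weight 8+6=14, value 14+64=78
- C+D: weight 6+2=8, value 64+11=75
- D+F: weight 2+13=15, value 11+59=70
Best: $79.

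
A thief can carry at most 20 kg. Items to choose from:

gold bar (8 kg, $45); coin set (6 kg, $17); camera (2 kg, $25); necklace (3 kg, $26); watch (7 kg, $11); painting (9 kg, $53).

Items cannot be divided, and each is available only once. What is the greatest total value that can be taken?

Check high-value combinations within 20 kg:
- gold bar+necklace+painting: weight 8+3+9=20, value 45+26+53=124
- gold bar+camera+painting: weight 8+2+9=19, value 45+25+53=123
- coin set+camera+necklace+painting: weight 6+2+3+9=20, value 17+25+26+53=121
- gold bar+coin set+camera+necklace: weight 8+6+2+3=19, value 45+17+25+26=113
- gold bar+camera+necklace+watch: weight 8+2+3+7=20, value 45+25+26+11=107
Best: $124.

$124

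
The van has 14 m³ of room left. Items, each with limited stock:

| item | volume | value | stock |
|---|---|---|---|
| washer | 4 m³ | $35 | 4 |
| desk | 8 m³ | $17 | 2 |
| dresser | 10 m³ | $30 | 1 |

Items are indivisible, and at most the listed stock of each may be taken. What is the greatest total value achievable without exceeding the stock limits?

$105

Best selections within volume 14 and stock limits:
- 3×washer: volume 12, value 105
- 2×washer: volume 8, value 70
Best: $105.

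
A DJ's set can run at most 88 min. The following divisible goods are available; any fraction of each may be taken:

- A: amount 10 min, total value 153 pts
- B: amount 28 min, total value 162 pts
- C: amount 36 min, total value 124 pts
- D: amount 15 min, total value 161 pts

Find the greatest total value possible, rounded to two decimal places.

Take in order of value per unit:
- A (153/10 per unit): all 10 → value 153, running total 153.00
- D (161/15 per unit): all 15 → value 161, running total 314.00
- B (162/28 per unit): all 28 → value 162, running total 476.00
- C (124/36 per unit): 35 of 36 → value 35×124/36 = 120.5556, running total 596.56
Total 596.56.

596.56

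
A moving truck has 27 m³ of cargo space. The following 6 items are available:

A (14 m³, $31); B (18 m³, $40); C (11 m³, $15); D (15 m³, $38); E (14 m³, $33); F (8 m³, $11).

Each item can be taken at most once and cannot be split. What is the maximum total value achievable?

$53

Check high-value combinations within 27 m³:
- C+D: volume 11+15=26, value 15+38=53
- B+F: volume 18+8=26, value 40+11=51
- D+F: volume 15+8=23, value 38+11=49
- C+E: volume 11+14=25, value 15+33=48
- A+C: volume 14+11=25, value 31+15=46
Best: $53.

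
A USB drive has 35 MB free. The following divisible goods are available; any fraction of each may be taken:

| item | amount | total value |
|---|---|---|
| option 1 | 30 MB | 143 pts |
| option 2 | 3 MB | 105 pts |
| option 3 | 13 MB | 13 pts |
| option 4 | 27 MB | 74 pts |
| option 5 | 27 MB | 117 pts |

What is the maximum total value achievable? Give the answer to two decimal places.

256.67

Take in order of value per unit:
- option 2 (105/3 per unit): all 3 → value 105, running total 105.00
- option 1 (143/30 per unit): all 30 → value 143, running total 248.00
- option 5 (117/27 per unit): 2 of 27 → value 2×117/27 = 8.6667, running total 256.67
Total 256.67.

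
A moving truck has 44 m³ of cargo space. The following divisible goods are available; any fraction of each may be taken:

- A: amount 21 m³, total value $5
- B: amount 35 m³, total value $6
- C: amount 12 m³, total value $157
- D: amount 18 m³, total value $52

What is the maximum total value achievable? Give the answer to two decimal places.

Take in order of value per unit:
- C (157/12 per unit): all 12 → value 157, running total 157.00
- D (52/18 per unit): all 18 → value 52, running total 209.00
- A (5/21 per unit): 14 of 21 → value 14×5/21 = 3.3333, running total 212.33
Total 212.33.

212.33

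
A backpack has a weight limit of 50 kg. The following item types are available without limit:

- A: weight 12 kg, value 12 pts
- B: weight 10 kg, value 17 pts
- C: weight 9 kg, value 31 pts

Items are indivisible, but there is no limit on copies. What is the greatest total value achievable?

Best value-per-unit is C at 31/9, and filling with it alone uses weight 5×9=45. No mix of the others beats 5×31 = 155.

155 pts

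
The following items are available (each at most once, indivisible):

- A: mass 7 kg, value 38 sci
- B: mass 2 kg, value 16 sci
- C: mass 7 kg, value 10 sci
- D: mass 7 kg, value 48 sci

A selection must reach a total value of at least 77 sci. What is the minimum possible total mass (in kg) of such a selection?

14

Subsets with value ≥ 77, sorted by total mass:
- A+D: mass 14, value 86
- A+B+D: mass 16, value 102
Minimum mass: 14 kg.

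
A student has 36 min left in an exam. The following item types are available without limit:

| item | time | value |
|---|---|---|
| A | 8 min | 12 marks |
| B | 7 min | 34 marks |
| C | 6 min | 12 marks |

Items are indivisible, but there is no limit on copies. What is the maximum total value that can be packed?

Best value-per-unit is B at 34/7, and filling with it alone uses time 5×7=35. No mix of the others beats 5×34 = 170.

170 marks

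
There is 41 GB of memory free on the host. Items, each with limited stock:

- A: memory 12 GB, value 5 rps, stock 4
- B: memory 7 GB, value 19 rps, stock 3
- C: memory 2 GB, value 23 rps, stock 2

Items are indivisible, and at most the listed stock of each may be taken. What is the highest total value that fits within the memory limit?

108 rps

Best selections within memory 41 and stock limits:
- 1×A + 3×B + 2×C: memory 37, value 108
- 3×B + 2×C: memory 25, value 103
- 1×A + 2×B + 2×C: memory 30, value 89
- 1×A + 3×B + 1×C: memory 35, value 85
Best: 108 rps.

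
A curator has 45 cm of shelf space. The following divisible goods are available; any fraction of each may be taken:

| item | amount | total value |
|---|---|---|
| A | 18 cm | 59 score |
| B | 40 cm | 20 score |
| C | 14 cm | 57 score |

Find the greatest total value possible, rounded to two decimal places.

Take in order of value per unit:
- C (57/14 per unit): all 14 → value 57, running total 57.00
- A (59/18 per unit): all 18 → value 59, running total 116.00
- B (20/40 per unit): 13 of 40 → value 13×20/40 = 6.5000, running total 122.50
Total 122.50.

122.50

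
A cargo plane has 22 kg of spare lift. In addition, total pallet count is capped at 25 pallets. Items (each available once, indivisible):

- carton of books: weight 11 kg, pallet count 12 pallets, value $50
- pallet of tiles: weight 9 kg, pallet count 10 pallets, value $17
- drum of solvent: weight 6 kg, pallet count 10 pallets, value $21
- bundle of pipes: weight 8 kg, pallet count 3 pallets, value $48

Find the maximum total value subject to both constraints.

Feasible sets respecting both limits:
- carton of books+bundle of pipes: weight 19, pallet count 15, value 98
- carton of books+drum of solvent: weight 17, pallet count 22, value 71
- drum of solvent+bundle of pipes: weight 14, pallet count 13, value 69
- carton of books+pallet of tiles: weight 20, pallet count 22, value 67
Best: $98.

$98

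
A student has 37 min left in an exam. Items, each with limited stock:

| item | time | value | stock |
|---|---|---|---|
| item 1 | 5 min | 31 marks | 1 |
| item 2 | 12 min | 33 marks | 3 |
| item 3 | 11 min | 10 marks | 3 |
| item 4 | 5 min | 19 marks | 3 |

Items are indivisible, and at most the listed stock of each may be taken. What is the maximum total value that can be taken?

121 marks

Top feasible selections:
- 1×item 1 + 1×item 2 + 3×item 4: time 32, value 121
- 1×item 1 + 2×item 2 + 1×item 4: time 34, value 116
Best: 121 marks.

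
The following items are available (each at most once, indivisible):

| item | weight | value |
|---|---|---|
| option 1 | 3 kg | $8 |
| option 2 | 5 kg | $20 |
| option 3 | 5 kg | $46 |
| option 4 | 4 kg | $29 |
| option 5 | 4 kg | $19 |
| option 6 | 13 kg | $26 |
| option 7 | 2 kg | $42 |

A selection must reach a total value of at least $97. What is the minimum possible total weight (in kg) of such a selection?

Subsets with value ≥ 97, sorted by total weight:
- option 3+option 4+option 7: weight 11, value 117
- option 3+option 5+option 7: weight 11, value 107
- option 2+option 3+option 7: weight 12, value 108
Minimum weight: 11 kg.

11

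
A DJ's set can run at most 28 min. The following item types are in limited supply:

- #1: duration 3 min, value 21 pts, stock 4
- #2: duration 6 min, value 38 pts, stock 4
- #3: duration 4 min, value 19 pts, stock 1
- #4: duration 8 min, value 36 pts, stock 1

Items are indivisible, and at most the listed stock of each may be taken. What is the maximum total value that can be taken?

Top feasible selections:
- 4×#1 + 2×#2 + 1×#3: duration 28, value 179
- 3×#1 + 3×#2: duration 27, value 177
- 2×#1 + 3×#2 + 1×#3: duration 28, value 175
Best: 179 pts.

179 pts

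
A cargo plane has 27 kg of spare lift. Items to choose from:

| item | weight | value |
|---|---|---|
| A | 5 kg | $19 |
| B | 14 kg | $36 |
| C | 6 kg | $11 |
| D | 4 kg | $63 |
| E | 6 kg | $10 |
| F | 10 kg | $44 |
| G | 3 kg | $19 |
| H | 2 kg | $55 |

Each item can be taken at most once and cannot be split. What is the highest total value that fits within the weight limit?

$200

Check high-value combinations within 27 kg:
- A+D+F+G+H: weight 5+4+10+3+2=24, value 19+63+44+19+55=200
- C+D+F+G+H: weight 6+4+10+3+2=25, value 11+63+44+19+55=192
- A+C+D+F+H: weight 5+6+4+10+2=27, value 19+11+63+44+55=192
Best: $200.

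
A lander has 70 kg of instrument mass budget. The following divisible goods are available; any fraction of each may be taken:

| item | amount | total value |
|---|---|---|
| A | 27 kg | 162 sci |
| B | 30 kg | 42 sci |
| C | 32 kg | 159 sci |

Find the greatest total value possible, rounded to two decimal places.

336.40

Take in order of value per unit:
- A (162/27 per unit): all 27 → value 162, running total 162.00
- C (159/32 per unit): all 32 → value 159, running total 321.00
- B (42/30 per unit): 11 of 30 → value 11×42/30 = 15.4000, running total 336.40
Total 336.40.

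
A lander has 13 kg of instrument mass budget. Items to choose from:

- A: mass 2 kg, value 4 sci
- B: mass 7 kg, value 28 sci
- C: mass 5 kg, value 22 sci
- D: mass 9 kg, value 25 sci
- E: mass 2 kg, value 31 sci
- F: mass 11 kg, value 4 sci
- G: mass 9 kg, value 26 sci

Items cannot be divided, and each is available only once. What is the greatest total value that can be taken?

Check high-value combinations within 13 kg:
- A+B+E: mass 2+7+2=11, value 4+28+31=63
- A+E+G: mass 2+2+9=13, value 4+31+26=61
- A+D+E: mass 2+9+2=13, value 4+25+31=60
- B+E: mass 7+2=9, value 28+31=59
Best: 63 sci.

63 sci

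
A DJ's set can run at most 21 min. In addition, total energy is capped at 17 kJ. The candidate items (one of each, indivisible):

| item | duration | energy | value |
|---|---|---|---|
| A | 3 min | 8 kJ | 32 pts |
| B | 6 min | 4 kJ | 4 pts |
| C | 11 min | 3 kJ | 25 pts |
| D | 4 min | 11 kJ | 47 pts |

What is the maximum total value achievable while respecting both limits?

72 pts

Feasible sets respecting both limits:
- C+D: duration 15, energy 14, value 72
- A+B+C: duration 20, energy 15, value 61
- A+C: duration 14, energy 11, value 57
Best: 72 pts.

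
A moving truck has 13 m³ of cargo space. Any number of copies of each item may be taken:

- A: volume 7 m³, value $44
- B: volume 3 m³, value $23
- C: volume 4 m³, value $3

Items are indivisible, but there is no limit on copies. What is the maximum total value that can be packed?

Best value-per-unit is B at 23/3, and filling with it alone uses volume 4×3=12. No mix of the others beats 4×23 = 92.

$92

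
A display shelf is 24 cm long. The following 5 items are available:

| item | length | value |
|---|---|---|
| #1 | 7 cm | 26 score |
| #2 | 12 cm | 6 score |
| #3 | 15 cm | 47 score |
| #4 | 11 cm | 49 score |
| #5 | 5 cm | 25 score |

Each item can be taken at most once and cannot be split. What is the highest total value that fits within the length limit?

100 score

Check high-value combinations within 24 cm:
- #1+#4+#5: length 7+11+5=23, value 26+49+25=100
- #1+#4: length 7+11=18, value 26+49=75
- #4+#5: length 11+5=16, value 49+25=74
- #1+#3: length 7+15=22, value 26+47=73
- #3+#5: length 15+5=20, value 47+25=72
Best: 100 score.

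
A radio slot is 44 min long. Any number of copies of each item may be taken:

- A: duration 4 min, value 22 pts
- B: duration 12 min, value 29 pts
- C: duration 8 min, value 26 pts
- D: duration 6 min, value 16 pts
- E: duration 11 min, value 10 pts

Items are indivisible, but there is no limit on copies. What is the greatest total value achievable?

Best value-per-unit is A at 22/4, and filling with it alone uses duration 11×4=44. No mix of the others beats 11×22 = 242.

242 pts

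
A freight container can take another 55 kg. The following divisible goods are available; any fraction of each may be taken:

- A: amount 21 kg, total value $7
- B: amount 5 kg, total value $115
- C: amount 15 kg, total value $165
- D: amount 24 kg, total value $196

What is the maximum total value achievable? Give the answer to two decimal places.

479.67

Take in order of value per unit:
- B (115/5 per unit): all 5 → value 115, running total 115.00
- C (165/15 per unit): all 15 → value 165, running total 280.00
- D (196/24 per unit): all 24 → value 196, running total 476.00
- A (7/21 per unit): 11 of 21 → value 11×7/21 = 3.6667, running total 479.67
Total 479.67.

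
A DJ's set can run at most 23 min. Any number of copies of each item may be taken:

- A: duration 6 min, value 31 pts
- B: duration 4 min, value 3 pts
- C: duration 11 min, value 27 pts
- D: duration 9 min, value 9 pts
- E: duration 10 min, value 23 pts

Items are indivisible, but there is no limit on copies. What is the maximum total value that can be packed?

Best value-per-unit is A at 31/6; filling with it alone gives 3×31 = 93.
Optimal mix: 3×A + 1×B → duration 22, value 96.

96 pts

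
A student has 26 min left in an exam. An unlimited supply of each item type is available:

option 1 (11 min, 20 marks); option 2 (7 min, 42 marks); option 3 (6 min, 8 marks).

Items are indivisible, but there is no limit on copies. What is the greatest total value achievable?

Best value-per-unit is option 2 at 42/7, and filling with it alone uses time 3×7=21. No mix of the others beats 3×42 = 126.

126 marks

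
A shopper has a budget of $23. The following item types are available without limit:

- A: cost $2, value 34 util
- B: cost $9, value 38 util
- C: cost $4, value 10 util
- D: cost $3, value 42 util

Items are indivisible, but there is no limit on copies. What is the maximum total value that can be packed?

382 util

Best value-per-unit is A at 34/2; filling with it alone gives 11×34 = 374.
Optimal mix: 10×A + 1×D → cost 23, value 382.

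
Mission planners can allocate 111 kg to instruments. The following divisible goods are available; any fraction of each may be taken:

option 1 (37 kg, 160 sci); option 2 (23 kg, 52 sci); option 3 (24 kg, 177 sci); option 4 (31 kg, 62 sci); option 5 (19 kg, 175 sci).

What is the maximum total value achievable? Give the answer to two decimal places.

Take in order of value per unit:
- option 5 (175/19 per unit): all 19 → value 175, running total 175.00
- option 3 (177/24 per unit): all 24 → value 177, running total 352.00
- option 1 (160/37 per unit): all 37 → value 160, running total 512.00
- option 2 (52/23 per unit): all 23 → value 52, running total 564.00
- option 4 (62/31 per unit): 8 of 31 → value 8×62/31 = 16.0000, running total 580.00
Total 580.00.

580.00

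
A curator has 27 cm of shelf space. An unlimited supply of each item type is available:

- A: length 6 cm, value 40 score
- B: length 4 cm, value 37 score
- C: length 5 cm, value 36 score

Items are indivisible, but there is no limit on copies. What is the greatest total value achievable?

225 score

Best value-per-unit is B at 37/4; filling with it alone gives 6×37 = 222.
Optimal mix: 1×A + 5×B → length 26, value 225.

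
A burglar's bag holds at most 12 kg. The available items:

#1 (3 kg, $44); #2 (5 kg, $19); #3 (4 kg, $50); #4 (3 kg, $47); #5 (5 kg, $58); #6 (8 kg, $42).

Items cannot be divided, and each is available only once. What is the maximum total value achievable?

$155

Check high-value combinations within 12 kg:
- #3+#4+#5: weight 4+3+5=12, value 50+47+58=155
- #1+#3+#5: weight 3+4+5=12, value 44+50+58=152
- #1+#4+#5: weight 3+3+5=11, value 44+47+58=149
Best: $155.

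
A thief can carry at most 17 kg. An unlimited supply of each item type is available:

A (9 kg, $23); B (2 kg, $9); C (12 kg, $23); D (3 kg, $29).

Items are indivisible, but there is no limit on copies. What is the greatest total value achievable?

Best value-per-unit is D at 29/3; filling with it alone gives 5×29 = 145.
Optimal mix: 1×B + 5×D → weight 17, value 154.

$154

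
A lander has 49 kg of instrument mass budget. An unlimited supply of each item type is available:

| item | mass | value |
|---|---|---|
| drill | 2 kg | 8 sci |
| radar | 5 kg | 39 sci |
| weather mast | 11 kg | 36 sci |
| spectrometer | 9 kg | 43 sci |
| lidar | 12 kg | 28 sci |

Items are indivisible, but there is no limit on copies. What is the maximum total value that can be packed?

367 sci

Best value-per-unit is radar at 39/5; filling with it alone gives 9×39 = 351.
Optimal mix: 2×drill + 9×radar → mass 49, value 367.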